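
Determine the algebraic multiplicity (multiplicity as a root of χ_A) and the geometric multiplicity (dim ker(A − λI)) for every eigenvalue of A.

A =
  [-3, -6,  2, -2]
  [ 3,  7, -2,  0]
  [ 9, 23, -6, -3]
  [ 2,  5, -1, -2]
λ = -1: alg = 4, geom = 2

Step 1 — factor the characteristic polynomial to read off the algebraic multiplicities:
  χ_A(x) = (x + 1)^4

Step 2 — compute geometric multiplicities via the rank-nullity identity g(λ) = n − rank(A − λI):
  rank(A − (-1)·I) = 2, so dim ker(A − (-1)·I) = n − 2 = 2

Summary:
  λ = -1: algebraic multiplicity = 4, geometric multiplicity = 2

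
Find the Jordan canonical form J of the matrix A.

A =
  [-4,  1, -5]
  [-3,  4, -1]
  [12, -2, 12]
J_1(2) ⊕ J_2(5)

The characteristic polynomial is
  det(x·I − A) = x^3 - 12*x^2 + 45*x - 50 = (x - 5)^2*(x - 2)

Eigenvalues and multiplicities (the geometric multiplicity of λ is n − rank(A − λI), which equals the number of Jordan blocks for λ):
  λ = 2: algebraic multiplicity = 1, geometric multiplicity = 1
  λ = 5: algebraic multiplicity = 2, geometric multiplicity = 1

Determining the block sizes for each eigenvalue:
  λ = 2: one block (gm = 1), so the single block has size am = 1 → block sizes [1]
  λ = 5: one block (gm = 1), so the single block has size am = 2 → block sizes [2]

Assembling the blocks gives a Jordan form
J =
  [2, 0, 0]
  [0, 5, 1]
  [0, 0, 5]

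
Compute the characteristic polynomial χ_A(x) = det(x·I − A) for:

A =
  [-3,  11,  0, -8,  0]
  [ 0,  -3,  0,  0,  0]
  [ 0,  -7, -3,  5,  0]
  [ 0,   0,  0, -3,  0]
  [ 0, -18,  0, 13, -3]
x^5 + 15*x^4 + 90*x^3 + 270*x^2 + 405*x + 243

Expanding det(x·I − A) (e.g. by cofactor expansion or by noting that A is similar to its Jordan form J, which has the same characteristic polynomial as A) gives
  χ_A(x) = x^5 + 15*x^4 + 90*x^3 + 270*x^2 + 405*x + 243
which factors as (x + 3)^5. The eigenvalues (with algebraic multiplicities) are λ = -3 with multiplicity 5.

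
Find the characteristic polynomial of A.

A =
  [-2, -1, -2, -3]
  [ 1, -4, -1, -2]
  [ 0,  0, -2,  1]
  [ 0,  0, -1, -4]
x^4 + 12*x^3 + 54*x^2 + 108*x + 81

Expanding det(x·I − A) (e.g. by cofactor expansion or by noting that A is similar to its Jordan form J, which has the same characteristic polynomial as A) gives
  χ_A(x) = x^4 + 12*x^3 + 54*x^2 + 108*x + 81
which factors as (x + 3)^4. The eigenvalues (with algebraic multiplicities) are λ = -3 with multiplicity 4.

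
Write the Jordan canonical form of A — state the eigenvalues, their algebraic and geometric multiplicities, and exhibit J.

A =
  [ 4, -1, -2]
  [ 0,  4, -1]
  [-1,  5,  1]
J_3(3)

The characteristic polynomial is
  det(x·I − A) = x^3 - 9*x^2 + 27*x - 27 = (x - 3)^3

Eigenvalues and multiplicities (the geometric multiplicity of λ is n − rank(A − λI), which equals the number of Jordan blocks for λ):
  λ = 3: algebraic multiplicity = 3, geometric multiplicity = 1

Determining the block sizes for each eigenvalue:
  λ = 3: one block (gm = 1), so the single block has size am = 3 → block sizes [3]

Assembling the blocks gives a Jordan form
J =
  [3, 1, 0]
  [0, 3, 1]
  [0, 0, 3]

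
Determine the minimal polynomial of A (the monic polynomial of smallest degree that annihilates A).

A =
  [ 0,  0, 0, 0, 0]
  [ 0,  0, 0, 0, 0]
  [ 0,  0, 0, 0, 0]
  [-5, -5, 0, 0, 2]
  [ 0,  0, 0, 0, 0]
x^2

The characteristic polynomial is χ_A(x) = x^5, so the eigenvalues are known. The minimal polynomial is
  m_A(x) = Π_λ (x − λ)^{k_λ}
where k_λ is the size of the *largest* Jordan block for λ (equivalently, the smallest k with (A − λI)^k v = 0 for every generalised eigenvector v of λ).

  λ = 0: largest Jordan block has size 2, contributing (x − 0)^2

So m_A(x) = x^2 = x^2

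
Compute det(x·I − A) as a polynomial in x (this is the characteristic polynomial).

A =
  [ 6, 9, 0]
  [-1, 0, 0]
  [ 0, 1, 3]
x^3 - 9*x^2 + 27*x - 27

Expanding det(x·I − A) (e.g. by cofactor expansion or by noting that A is similar to its Jordan form J, which has the same characteristic polynomial as A) gives
  χ_A(x) = x^3 - 9*x^2 + 27*x - 27
which factors as (x - 3)^3. The eigenvalues (with algebraic multiplicities) are λ = 3 with multiplicity 3.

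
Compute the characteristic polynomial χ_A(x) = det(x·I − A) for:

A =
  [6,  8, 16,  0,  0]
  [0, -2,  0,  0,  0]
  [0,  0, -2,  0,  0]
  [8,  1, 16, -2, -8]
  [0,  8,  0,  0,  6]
x^5 - 6*x^4 - 24*x^3 + 80*x^2 + 336*x + 288

Expanding det(x·I − A) (e.g. by cofactor expansion or by noting that A is similar to its Jordan form J, which has the same characteristic polynomial as A) gives
  χ_A(x) = x^5 - 6*x^4 - 24*x^3 + 80*x^2 + 336*x + 288
which factors as (x - 6)^2*(x + 2)^3. The eigenvalues (with algebraic multiplicities) are λ = -2 with multiplicity 3, λ = 6 with multiplicity 2.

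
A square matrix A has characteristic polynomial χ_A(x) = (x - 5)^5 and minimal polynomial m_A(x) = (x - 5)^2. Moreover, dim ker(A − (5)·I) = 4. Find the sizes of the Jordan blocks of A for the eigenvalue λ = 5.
Block sizes for λ = 5: [2, 1, 1, 1]

Step 1 — from the characteristic polynomial, algebraic multiplicity of λ = 5 is 5. From dim ker(A − (5)·I) = 4, there are exactly 4 Jordan blocks for λ = 5.
Step 2 — from the minimal polynomial, the factor (x − 5)^2 tells us the largest block for λ = 5 has size 2.
Step 3 — with total size 5, 4 blocks, and largest block 2, the block sizes (in nonincreasing order) are [2, 1, 1, 1].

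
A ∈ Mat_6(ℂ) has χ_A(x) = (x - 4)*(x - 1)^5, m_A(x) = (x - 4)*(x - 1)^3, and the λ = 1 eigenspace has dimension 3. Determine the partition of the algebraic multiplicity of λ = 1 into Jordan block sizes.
Block sizes for λ = 1: [3, 1, 1]

Step 1 — from the characteristic polynomial, algebraic multiplicity of λ = 1 is 5. From dim ker(A − (1)·I) = 3, there are exactly 3 Jordan blocks for λ = 1.
Step 2 — from the minimal polynomial, the factor (x − 1)^3 tells us the largest block for λ = 1 has size 3.
Step 3 — with total size 5, 3 blocks, and largest block 3, the block sizes (in nonincreasing order) are [3, 1, 1].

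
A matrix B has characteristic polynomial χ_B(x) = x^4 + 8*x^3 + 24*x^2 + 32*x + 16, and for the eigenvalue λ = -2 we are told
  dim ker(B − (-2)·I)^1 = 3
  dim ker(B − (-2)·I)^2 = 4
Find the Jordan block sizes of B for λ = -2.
Block sizes for λ = -2: [2, 1, 1]

From the dimensions of kernels of powers, the number of Jordan blocks of size at least j is d_j − d_{j−1} where d_j = dim ker(N^j) (with d_0 = 0). Computing the differences gives [3, 1].
The number of blocks of size exactly k is (#blocks of size ≥ k) − (#blocks of size ≥ k + 1), so the partition is: 2 block(s) of size 1, 1 block(s) of size 2.
In nonincreasing order the block sizes are [2, 1, 1].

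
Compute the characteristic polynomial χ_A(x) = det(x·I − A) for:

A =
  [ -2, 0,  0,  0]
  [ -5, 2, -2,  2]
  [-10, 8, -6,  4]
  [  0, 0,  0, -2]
x^4 + 8*x^3 + 24*x^2 + 32*x + 16

Expanding det(x·I − A) (e.g. by cofactor expansion or by noting that A is similar to its Jordan form J, which has the same characteristic polynomial as A) gives
  χ_A(x) = x^4 + 8*x^3 + 24*x^2 + 32*x + 16
which factors as (x + 2)^4. The eigenvalues (with algebraic multiplicities) are λ = -2 with multiplicity 4.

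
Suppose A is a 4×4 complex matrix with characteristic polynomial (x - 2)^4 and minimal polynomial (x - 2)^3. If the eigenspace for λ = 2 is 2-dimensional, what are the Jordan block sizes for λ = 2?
Block sizes for λ = 2: [3, 1]

Step 1 — from the characteristic polynomial, algebraic multiplicity of λ = 2 is 4. From dim ker(A − (2)·I) = 2, there are exactly 2 Jordan blocks for λ = 2.
Step 2 — from the minimal polynomial, the factor (x − 2)^3 tells us the largest block for λ = 2 has size 3.
Step 3 — with total size 4, 2 blocks, and largest block 3, the block sizes (in nonincreasing order) are [3, 1].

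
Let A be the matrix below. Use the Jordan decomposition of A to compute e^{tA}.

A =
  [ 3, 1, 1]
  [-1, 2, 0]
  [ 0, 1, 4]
e^{tA} =
  [-t^2*exp(3*t)/2 + exp(3*t), t*exp(3*t), t^2*exp(3*t)/2 + t*exp(3*t)]
  [t^2*exp(3*t)/2 - t*exp(3*t), -t*exp(3*t) + exp(3*t), -t^2*exp(3*t)/2]
  [-t^2*exp(3*t)/2, t*exp(3*t), t^2*exp(3*t)/2 + t*exp(3*t) + exp(3*t)]

Strategy: write A = P · J · P⁻¹ where J is a Jordan canonical form, so e^{tA} = P · e^{tJ} · P⁻¹, and e^{tJ} can be computed block-by-block.

A has Jordan form
J =
  [3, 1, 0]
  [0, 3, 1]
  [0, 0, 3]
(up to reordering of blocks).

Per-block formulas:
  For a 3×3 Jordan block J_3(3): exp(t · J_3(3)) = e^(3t)·(I + t·N + (t^2/2)·N^2), where N is the 3×3 nilpotent shift.

After assembling e^{tJ} and conjugating by P, we get:

e^{tA} =
  [-t^2*exp(3*t)/2 + exp(3*t), t*exp(3*t), t^2*exp(3*t)/2 + t*exp(3*t)]
  [t^2*exp(3*t)/2 - t*exp(3*t), -t*exp(3*t) + exp(3*t), -t^2*exp(3*t)/2]
  [-t^2*exp(3*t)/2, t*exp(3*t), t^2*exp(3*t)/2 + t*exp(3*t) + exp(3*t)]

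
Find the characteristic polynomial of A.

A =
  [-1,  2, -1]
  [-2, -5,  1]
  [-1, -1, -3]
x^3 + 9*x^2 + 27*x + 27

Expanding det(x·I − A) (e.g. by cofactor expansion or by noting that A is similar to its Jordan form J, which has the same characteristic polynomial as A) gives
  χ_A(x) = x^3 + 9*x^2 + 27*x + 27
which factors as (x + 3)^3. The eigenvalues (with algebraic multiplicities) are λ = -3 with multiplicity 3.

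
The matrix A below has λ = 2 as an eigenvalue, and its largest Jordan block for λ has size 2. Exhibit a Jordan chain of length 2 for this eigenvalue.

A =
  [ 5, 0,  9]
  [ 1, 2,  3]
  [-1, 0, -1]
A Jordan chain for λ = 2 of length 2:
v_1 = (3, 1, -1)ᵀ
v_2 = (1, 0, 0)ᵀ

Let N = A − (2)·I. We want v_2 with N^2 v_2 = 0 but N^1 v_2 ≠ 0; then v_{j-1} := N · v_j for j = 2, …, 2.

Pick v_2 = (1, 0, 0)ᵀ.
Then v_1 = N · v_2 = (3, 1, -1)ᵀ.

Sanity check: (A − (2)·I) v_1 = (0, 0, 0)ᵀ = 0. ✓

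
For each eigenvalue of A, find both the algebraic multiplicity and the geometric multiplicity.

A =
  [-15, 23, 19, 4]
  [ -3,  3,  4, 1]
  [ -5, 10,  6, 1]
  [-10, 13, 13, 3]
λ = -1: alg = 3, geom = 1; λ = 0: alg = 1, geom = 1

Step 1 — factor the characteristic polynomial to read off the algebraic multiplicities:
  χ_A(x) = x*(x + 1)^3

Step 2 — compute geometric multiplicities via the rank-nullity identity g(λ) = n − rank(A − λI):
  rank(A − (-1)·I) = 3, so dim ker(A − (-1)·I) = n − 3 = 1
  rank(A − (0)·I) = 3, so dim ker(A − (0)·I) = n − 3 = 1

Summary:
  λ = -1: algebraic multiplicity = 3, geometric multiplicity = 1
  λ = 0: algebraic multiplicity = 1, geometric multiplicity = 1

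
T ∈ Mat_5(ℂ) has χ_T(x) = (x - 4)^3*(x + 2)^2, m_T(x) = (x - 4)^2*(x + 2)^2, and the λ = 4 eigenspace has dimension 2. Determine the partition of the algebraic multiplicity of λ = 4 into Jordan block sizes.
Block sizes for λ = 4: [2, 1]

Step 1 — from the characteristic polynomial, algebraic multiplicity of λ = 4 is 3. From dim ker(T − (4)·I) = 2, there are exactly 2 Jordan blocks for λ = 4.
Step 2 — from the minimal polynomial, the factor (x − 4)^2 tells us the largest block for λ = 4 has size 2.
Step 3 — with total size 3, 2 blocks, and largest block 2, the block sizes (in nonincreasing order) are [2, 1].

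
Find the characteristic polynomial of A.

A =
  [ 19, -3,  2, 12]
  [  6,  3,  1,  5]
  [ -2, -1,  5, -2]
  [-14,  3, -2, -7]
x^4 - 20*x^3 + 150*x^2 - 500*x + 625

Expanding det(x·I − A) (e.g. by cofactor expansion or by noting that A is similar to its Jordan form J, which has the same characteristic polynomial as A) gives
  χ_A(x) = x^4 - 20*x^3 + 150*x^2 - 500*x + 625
which factors as (x - 5)^4. The eigenvalues (with algebraic multiplicities) are λ = 5 with multiplicity 4.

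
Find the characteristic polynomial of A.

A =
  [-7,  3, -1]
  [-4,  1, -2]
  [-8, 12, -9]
x^3 + 15*x^2 + 75*x + 125

Expanding det(x·I − A) (e.g. by cofactor expansion or by noting that A is similar to its Jordan form J, which has the same characteristic polynomial as A) gives
  χ_A(x) = x^3 + 15*x^2 + 75*x + 125
which factors as (x + 5)^3. The eigenvalues (with algebraic multiplicities) are λ = -5 with multiplicity 3.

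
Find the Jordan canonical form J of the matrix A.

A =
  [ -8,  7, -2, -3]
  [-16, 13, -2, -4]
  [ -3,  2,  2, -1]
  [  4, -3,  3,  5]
J_3(3) ⊕ J_1(3)

The characteristic polynomial is
  det(x·I − A) = x^4 - 12*x^3 + 54*x^2 - 108*x + 81 = (x - 3)^4

Eigenvalues and multiplicities (the geometric multiplicity of λ is n − rank(A − λI), which equals the number of Jordan blocks for λ):
  λ = 3: algebraic multiplicity = 4, geometric multiplicity = 2

Determining the block sizes for each eigenvalue:
  λ = 3: with am = 4 and gm = 2, the partition is not yet determined (e.g. several partitions of 4 into 2 parts exist). Let N = A − (3)·I. Computing rank(N^1) = 2, rank(N^2) = 1, rank(N^3) = 0; the number of blocks of size ≥ j is rank(N^{j−1}) − rank(N^j), giving [2, 1, 1]. So we have 1 block(s) of size 3, 1 block(s) of size 1 → block sizes [3, 1]

Assembling the blocks gives a Jordan form
J =
  [3, 1, 0, 0]
  [0, 3, 1, 0]
  [0, 0, 3, 0]
  [0, 0, 0, 3]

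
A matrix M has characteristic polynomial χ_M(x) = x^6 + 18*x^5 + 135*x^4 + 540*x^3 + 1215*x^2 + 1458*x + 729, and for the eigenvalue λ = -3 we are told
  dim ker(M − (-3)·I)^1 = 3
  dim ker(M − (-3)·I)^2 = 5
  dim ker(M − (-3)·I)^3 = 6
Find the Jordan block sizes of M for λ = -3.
Block sizes for λ = -3: [3, 2, 1]

From the dimensions of kernels of powers, the number of Jordan blocks of size at least j is d_j − d_{j−1} where d_j = dim ker(N^j) (with d_0 = 0). Computing the differences gives [3, 2, 1].
The number of blocks of size exactly k is (#blocks of size ≥ k) − (#blocks of size ≥ k + 1), so the partition is: 1 block(s) of size 1, 1 block(s) of size 2, 1 block(s) of size 3.
In nonincreasing order the block sizes are [3, 2, 1].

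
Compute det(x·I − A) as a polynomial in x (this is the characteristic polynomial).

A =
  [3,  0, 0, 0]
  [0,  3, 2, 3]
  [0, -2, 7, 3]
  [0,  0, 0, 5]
x^4 - 18*x^3 + 120*x^2 - 350*x + 375

Expanding det(x·I − A) (e.g. by cofactor expansion or by noting that A is similar to its Jordan form J, which has the same characteristic polynomial as A) gives
  χ_A(x) = x^4 - 18*x^3 + 120*x^2 - 350*x + 375
which factors as (x - 5)^3*(x - 3). The eigenvalues (with algebraic multiplicities) are λ = 3 with multiplicity 1, λ = 5 with multiplicity 3.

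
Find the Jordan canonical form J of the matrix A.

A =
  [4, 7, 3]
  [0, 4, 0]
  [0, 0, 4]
J_2(4) ⊕ J_1(4)

The characteristic polynomial is
  det(x·I − A) = x^3 - 12*x^2 + 48*x - 64 = (x - 4)^3

Eigenvalues and multiplicities (the geometric multiplicity of λ is n − rank(A − λI), which equals the number of Jordan blocks for λ):
  λ = 4: algebraic multiplicity = 3, geometric multiplicity = 2

Determining the block sizes for each eigenvalue:
  λ = 4: 2 blocks summing to 3 forces exactly one block of size 2 and the rest size 1 → block sizes [2, 1]

Assembling the blocks gives a Jordan form
J =
  [4, 1, 0]
  [0, 4, 0]
  [0, 0, 4]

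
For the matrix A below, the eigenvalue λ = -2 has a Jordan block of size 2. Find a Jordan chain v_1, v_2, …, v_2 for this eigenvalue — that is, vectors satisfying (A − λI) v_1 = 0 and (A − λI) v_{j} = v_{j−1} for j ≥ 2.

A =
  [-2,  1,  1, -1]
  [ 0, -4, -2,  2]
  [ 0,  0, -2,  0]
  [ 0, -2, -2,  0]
A Jordan chain for λ = -2 of length 2:
v_1 = (1, -2, 0, -2)ᵀ
v_2 = (0, 1, 0, 0)ᵀ

Let N = A − (-2)·I. We want v_2 with N^2 v_2 = 0 but N^1 v_2 ≠ 0; then v_{j-1} := N · v_j for j = 2, …, 2.

Pick v_2 = (0, 1, 0, 0)ᵀ.
Then v_1 = N · v_2 = (1, -2, 0, -2)ᵀ.

Sanity check: (A − (-2)·I) v_1 = (0, 0, 0, 0)ᵀ = 0. ✓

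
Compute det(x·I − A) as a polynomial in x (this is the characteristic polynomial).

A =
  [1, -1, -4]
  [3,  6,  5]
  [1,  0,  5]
x^3 - 12*x^2 + 48*x - 64

Expanding det(x·I − A) (e.g. by cofactor expansion or by noting that A is similar to its Jordan form J, which has the same characteristic polynomial as A) gives
  χ_A(x) = x^3 - 12*x^2 + 48*x - 64
which factors as (x - 4)^3. The eigenvalues (with algebraic multiplicities) are λ = 4 with multiplicity 3.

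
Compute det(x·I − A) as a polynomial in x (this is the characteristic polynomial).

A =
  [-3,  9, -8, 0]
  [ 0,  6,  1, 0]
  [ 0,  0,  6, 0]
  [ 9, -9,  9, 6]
x^4 - 15*x^3 + 54*x^2 + 108*x - 648

Expanding det(x·I − A) (e.g. by cofactor expansion or by noting that A is similar to its Jordan form J, which has the same characteristic polynomial as A) gives
  χ_A(x) = x^4 - 15*x^3 + 54*x^2 + 108*x - 648
which factors as (x - 6)^3*(x + 3). The eigenvalues (with algebraic multiplicities) are λ = -3 with multiplicity 1, λ = 6 with multiplicity 3.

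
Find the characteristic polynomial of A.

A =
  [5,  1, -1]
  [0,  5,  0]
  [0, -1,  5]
x^3 - 15*x^2 + 75*x - 125

Expanding det(x·I − A) (e.g. by cofactor expansion or by noting that A is similar to its Jordan form J, which has the same characteristic polynomial as A) gives
  χ_A(x) = x^3 - 15*x^2 + 75*x - 125
which factors as (x - 5)^3. The eigenvalues (with algebraic multiplicities) are λ = 5 with multiplicity 3.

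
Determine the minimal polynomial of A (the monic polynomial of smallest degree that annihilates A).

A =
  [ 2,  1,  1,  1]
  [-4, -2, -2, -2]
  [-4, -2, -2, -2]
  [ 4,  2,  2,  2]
x^2

The characteristic polynomial is χ_A(x) = x^4, so the eigenvalues are known. The minimal polynomial is
  m_A(x) = Π_λ (x − λ)^{k_λ}
where k_λ is the size of the *largest* Jordan block for λ (equivalently, the smallest k with (A − λI)^k v = 0 for every generalised eigenvector v of λ).

  λ = 0: largest Jordan block has size 2, contributing (x − 0)^2

So m_A(x) = x^2 = x^2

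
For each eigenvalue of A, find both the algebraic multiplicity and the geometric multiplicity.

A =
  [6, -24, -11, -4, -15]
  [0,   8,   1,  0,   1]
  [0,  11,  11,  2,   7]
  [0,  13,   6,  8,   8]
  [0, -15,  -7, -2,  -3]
λ = 6: alg = 5, geom = 3

Step 1 — factor the characteristic polynomial to read off the algebraic multiplicities:
  χ_A(x) = (x - 6)^5

Step 2 — compute geometric multiplicities via the rank-nullity identity g(λ) = n − rank(A − λI):
  rank(A − (6)·I) = 2, so dim ker(A − (6)·I) = n − 2 = 3

Summary:
  λ = 6: algebraic multiplicity = 5, geometric multiplicity = 3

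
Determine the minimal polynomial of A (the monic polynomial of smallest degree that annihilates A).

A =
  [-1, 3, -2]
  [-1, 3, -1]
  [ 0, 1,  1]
x^3 - 3*x^2 + 3*x - 1

The characteristic polynomial is χ_A(x) = (x - 1)^3, so the eigenvalues are known. The minimal polynomial is
  m_A(x) = Π_λ (x − λ)^{k_λ}
where k_λ is the size of the *largest* Jordan block for λ (equivalently, the smallest k with (A − λI)^k v = 0 for every generalised eigenvector v of λ).

  λ = 1: largest Jordan block has size 3, contributing (x − 1)^3

So m_A(x) = (x - 1)^3 = x^3 - 3*x^2 + 3*x - 1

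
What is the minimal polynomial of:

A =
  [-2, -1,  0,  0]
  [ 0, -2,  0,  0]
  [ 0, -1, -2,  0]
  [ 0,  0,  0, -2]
x^2 + 4*x + 4

The characteristic polynomial is χ_A(x) = (x + 2)^4, so the eigenvalues are known. The minimal polynomial is
  m_A(x) = Π_λ (x − λ)^{k_λ}
where k_λ is the size of the *largest* Jordan block for λ (equivalently, the smallest k with (A − λI)^k v = 0 for every generalised eigenvector v of λ).

  λ = -2: largest Jordan block has size 2, contributing (x + 2)^2

So m_A(x) = (x + 2)^2 = x^2 + 4*x + 4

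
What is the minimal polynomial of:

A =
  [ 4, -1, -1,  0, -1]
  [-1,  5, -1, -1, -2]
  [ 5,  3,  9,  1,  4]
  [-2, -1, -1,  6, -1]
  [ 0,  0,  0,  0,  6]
x^2 - 12*x + 36

The characteristic polynomial is χ_A(x) = (x - 6)^5, so the eigenvalues are known. The minimal polynomial is
  m_A(x) = Π_λ (x − λ)^{k_λ}
where k_λ is the size of the *largest* Jordan block for λ (equivalently, the smallest k with (A − λI)^k v = 0 for every generalised eigenvector v of λ).

  λ = 6: largest Jordan block has size 2, contributing (x − 6)^2

So m_A(x) = (x - 6)^2 = x^2 - 12*x + 36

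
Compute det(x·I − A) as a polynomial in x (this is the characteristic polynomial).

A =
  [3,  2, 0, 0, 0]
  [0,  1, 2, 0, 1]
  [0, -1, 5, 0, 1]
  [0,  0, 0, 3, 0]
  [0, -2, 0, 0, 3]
x^5 - 15*x^4 + 90*x^3 - 270*x^2 + 405*x - 243

Expanding det(x·I − A) (e.g. by cofactor expansion or by noting that A is similar to its Jordan form J, which has the same characteristic polynomial as A) gives
  χ_A(x) = x^5 - 15*x^4 + 90*x^3 - 270*x^2 + 405*x - 243
which factors as (x - 3)^5. The eigenvalues (with algebraic multiplicities) are λ = 3 with multiplicity 5.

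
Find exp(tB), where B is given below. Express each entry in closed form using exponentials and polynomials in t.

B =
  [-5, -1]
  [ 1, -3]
e^{tB} =
  [-t*exp(-4*t) + exp(-4*t), -t*exp(-4*t)]
  [t*exp(-4*t), t*exp(-4*t) + exp(-4*t)]

Strategy: write B = P · J · P⁻¹ where J is a Jordan canonical form, so e^{tB} = P · e^{tJ} · P⁻¹, and e^{tJ} can be computed block-by-block.

B has Jordan form
J =
  [-4,  1]
  [ 0, -4]
(up to reordering of blocks).

Per-block formulas:
  For a 2×2 Jordan block J_2(-4): exp(t · J_2(-4)) = e^(-4t)·(I + t·N), where N is the 2×2 nilpotent shift.

After assembling e^{tJ} and conjugating by P, we get:

e^{tB} =
  [-t*exp(-4*t) + exp(-4*t), -t*exp(-4*t)]
  [t*exp(-4*t), t*exp(-4*t) + exp(-4*t)]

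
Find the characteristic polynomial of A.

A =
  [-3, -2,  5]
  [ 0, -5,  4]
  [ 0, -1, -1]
x^3 + 9*x^2 + 27*x + 27

Expanding det(x·I − A) (e.g. by cofactor expansion or by noting that A is similar to its Jordan form J, which has the same characteristic polynomial as A) gives
  χ_A(x) = x^3 + 9*x^2 + 27*x + 27
which factors as (x + 3)^3. The eigenvalues (with algebraic multiplicities) are λ = -3 with multiplicity 3.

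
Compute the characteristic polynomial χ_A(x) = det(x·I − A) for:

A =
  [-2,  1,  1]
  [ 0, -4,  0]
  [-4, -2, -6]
x^3 + 12*x^2 + 48*x + 64

Expanding det(x·I − A) (e.g. by cofactor expansion or by noting that A is similar to its Jordan form J, which has the same characteristic polynomial as A) gives
  χ_A(x) = x^3 + 12*x^2 + 48*x + 64
which factors as (x + 4)^3. The eigenvalues (with algebraic multiplicities) are λ = -4 with multiplicity 3.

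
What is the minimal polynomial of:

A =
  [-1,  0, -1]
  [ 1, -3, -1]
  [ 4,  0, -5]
x^3 + 9*x^2 + 27*x + 27

The characteristic polynomial is χ_A(x) = (x + 3)^3, so the eigenvalues are known. The minimal polynomial is
  m_A(x) = Π_λ (x − λ)^{k_λ}
where k_λ is the size of the *largest* Jordan block for λ (equivalently, the smallest k with (A − λI)^k v = 0 for every generalised eigenvector v of λ).

  λ = -3: largest Jordan block has size 3, contributing (x + 3)^3

So m_A(x) = (x + 3)^3 = x^3 + 9*x^2 + 27*x + 27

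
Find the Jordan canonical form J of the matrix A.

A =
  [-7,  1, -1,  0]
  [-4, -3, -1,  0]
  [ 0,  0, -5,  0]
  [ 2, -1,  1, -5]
J_3(-5) ⊕ J_1(-5)

The characteristic polynomial is
  det(x·I − A) = x^4 + 20*x^3 + 150*x^2 + 500*x + 625 = (x + 5)^4

Eigenvalues and multiplicities (the geometric multiplicity of λ is n − rank(A − λI), which equals the number of Jordan blocks for λ):
  λ = -5: algebraic multiplicity = 4, geometric multiplicity = 2

Determining the block sizes for each eigenvalue:
  λ = -5: with am = 4 and gm = 2, the partition is not yet determined (e.g. several partitions of 4 into 2 parts exist). Let N = A − (-5)·I. Computing rank(N^1) = 2, rank(N^2) = 1, rank(N^3) = 0; the number of blocks of size ≥ j is rank(N^{j−1}) − rank(N^j), giving [2, 1, 1]. So we have 1 block(s) of size 3, 1 block(s) of size 1 → block sizes [3, 1]

Assembling the blocks gives a Jordan form
J =
  [-5,  1,  0,  0]
  [ 0, -5,  1,  0]
  [ 0,  0, -5,  0]
  [ 0,  0,  0, -5]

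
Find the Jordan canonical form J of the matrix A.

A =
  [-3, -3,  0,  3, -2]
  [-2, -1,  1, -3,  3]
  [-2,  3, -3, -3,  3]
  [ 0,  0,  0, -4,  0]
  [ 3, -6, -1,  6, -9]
J_3(-4) ⊕ J_1(-4) ⊕ J_1(-4)

The characteristic polynomial is
  det(x·I − A) = x^5 + 20*x^4 + 160*x^3 + 640*x^2 + 1280*x + 1024 = (x + 4)^5

Eigenvalues and multiplicities (the geometric multiplicity of λ is n − rank(A − λI), which equals the number of Jordan blocks for λ):
  λ = -4: algebraic multiplicity = 5, geometric multiplicity = 3

Determining the block sizes for each eigenvalue:
  λ = -4: with am = 5 and gm = 3, the partition is not yet determined (e.g. several partitions of 5 into 3 parts exist). Let N = A − (-4)·I. Computing rank(N^1) = 2, rank(N^2) = 1, rank(N^3) = 0; the number of blocks of size ≥ j is rank(N^{j−1}) − rank(N^j), giving [3, 1, 1]. So we have 1 block(s) of size 3, 2 block(s) of size 1 → block sizes [3, 1, 1]

Assembling the blocks gives a Jordan form
J =
  [-4,  1,  0,  0,  0]
  [ 0, -4,  1,  0,  0]
  [ 0,  0, -4,  0,  0]
  [ 0,  0,  0, -4,  0]
  [ 0,  0,  0,  0, -4]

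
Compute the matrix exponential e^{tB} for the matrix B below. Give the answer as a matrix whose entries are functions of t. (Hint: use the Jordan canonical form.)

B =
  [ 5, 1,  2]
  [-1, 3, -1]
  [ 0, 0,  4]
e^{tB} =
  [t*exp(4*t) + exp(4*t), t*exp(4*t), t^2*exp(4*t)/2 + 2*t*exp(4*t)]
  [-t*exp(4*t), -t*exp(4*t) + exp(4*t), -t^2*exp(4*t)/2 - t*exp(4*t)]
  [0, 0, exp(4*t)]

Strategy: write B = P · J · P⁻¹ where J is a Jordan canonical form, so e^{tB} = P · e^{tJ} · P⁻¹, and e^{tJ} can be computed block-by-block.

B has Jordan form
J =
  [4, 1, 0]
  [0, 4, 1]
  [0, 0, 4]
(up to reordering of blocks).

Per-block formulas:
  For a 3×3 Jordan block J_3(4): exp(t · J_3(4)) = e^(4t)·(I + t·N + (t^2/2)·N^2), where N is the 3×3 nilpotent shift.

After assembling e^{tJ} and conjugating by P, we get:

e^{tB} =
  [t*exp(4*t) + exp(4*t), t*exp(4*t), t^2*exp(4*t)/2 + 2*t*exp(4*t)]
  [-t*exp(4*t), -t*exp(4*t) + exp(4*t), -t^2*exp(4*t)/2 - t*exp(4*t)]
  [0, 0, exp(4*t)]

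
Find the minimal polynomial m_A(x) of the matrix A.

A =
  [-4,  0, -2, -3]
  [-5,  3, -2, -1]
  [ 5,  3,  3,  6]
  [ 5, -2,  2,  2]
x^2 - 2*x + 1

The characteristic polynomial is χ_A(x) = (x - 1)^4, so the eigenvalues are known. The minimal polynomial is
  m_A(x) = Π_λ (x − λ)^{k_λ}
where k_λ is the size of the *largest* Jordan block for λ (equivalently, the smallest k with (A − λI)^k v = 0 for every generalised eigenvector v of λ).

  λ = 1: largest Jordan block has size 2, contributing (x − 1)^2

So m_A(x) = (x - 1)^2 = x^2 - 2*x + 1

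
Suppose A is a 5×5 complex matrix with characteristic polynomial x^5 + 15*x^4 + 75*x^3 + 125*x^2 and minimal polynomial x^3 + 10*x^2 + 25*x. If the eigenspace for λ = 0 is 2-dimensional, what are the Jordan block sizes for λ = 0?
Block sizes for λ = 0: [1, 1]

Step 1 — from the characteristic polynomial, algebraic multiplicity of λ = 0 is 2. From dim ker(A − (0)·I) = 2, there are exactly 2 Jordan blocks for λ = 0.
Step 2 — from the minimal polynomial, the factor (x − 0) tells us the largest block for λ = 0 has size 1.
Step 3 — with total size 2, 2 blocks, and largest block 1, the block sizes (in nonincreasing order) are [1, 1].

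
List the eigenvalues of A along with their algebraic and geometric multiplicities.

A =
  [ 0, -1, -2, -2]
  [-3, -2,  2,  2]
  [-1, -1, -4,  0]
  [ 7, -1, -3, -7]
λ = -4: alg = 1, geom = 1; λ = -3: alg = 3, geom = 2

Step 1 — factor the characteristic polynomial to read off the algebraic multiplicities:
  χ_A(x) = (x + 3)^3*(x + 4)

Step 2 — compute geometric multiplicities via the rank-nullity identity g(λ) = n − rank(A − λI):
  rank(A − (-4)·I) = 3, so dim ker(A − (-4)·I) = n − 3 = 1
  rank(A − (-3)·I) = 2, so dim ker(A − (-3)·I) = n − 2 = 2

Summary:
  λ = -4: algebraic multiplicity = 1, geometric multiplicity = 1
  λ = -3: algebraic multiplicity = 3, geometric multiplicity = 2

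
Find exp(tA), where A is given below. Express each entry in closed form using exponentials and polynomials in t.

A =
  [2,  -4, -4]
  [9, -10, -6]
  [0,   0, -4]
e^{tA} =
  [6*t*exp(-4*t) + exp(-4*t), -4*t*exp(-4*t), -4*t*exp(-4*t)]
  [9*t*exp(-4*t), -6*t*exp(-4*t) + exp(-4*t), -6*t*exp(-4*t)]
  [0, 0, exp(-4*t)]

Strategy: write A = P · J · P⁻¹ where J is a Jordan canonical form, so e^{tA} = P · e^{tJ} · P⁻¹, and e^{tJ} can be computed block-by-block.

A has Jordan form
J =
  [-4,  1,  0]
  [ 0, -4,  0]
  [ 0,  0, -4]
(up to reordering of blocks).

Per-block formulas:
  For a 2×2 Jordan block J_2(-4): exp(t · J_2(-4)) = e^(-4t)·(I + t·N), where N is the 2×2 nilpotent shift.
  For a 1×1 block at λ = -4: exp(t · [-4]) = [e^(-4t)].

After assembling e^{tJ} and conjugating by P, we get:

e^{tA} =
  [6*t*exp(-4*t) + exp(-4*t), -4*t*exp(-4*t), -4*t*exp(-4*t)]
  [9*t*exp(-4*t), -6*t*exp(-4*t) + exp(-4*t), -6*t*exp(-4*t)]
  [0, 0, exp(-4*t)]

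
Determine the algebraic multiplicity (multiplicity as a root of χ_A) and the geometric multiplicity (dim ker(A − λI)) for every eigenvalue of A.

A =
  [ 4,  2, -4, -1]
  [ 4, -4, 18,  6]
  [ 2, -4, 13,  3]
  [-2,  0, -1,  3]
λ = 4: alg = 4, geom = 2

Step 1 — factor the characteristic polynomial to read off the algebraic multiplicities:
  χ_A(x) = (x - 4)^4

Step 2 — compute geometric multiplicities via the rank-nullity identity g(λ) = n − rank(A − λI):
  rank(A − (4)·I) = 2, so dim ker(A − (4)·I) = n − 2 = 2

Summary:
  λ = 4: algebraic multiplicity = 4, geometric multiplicity = 2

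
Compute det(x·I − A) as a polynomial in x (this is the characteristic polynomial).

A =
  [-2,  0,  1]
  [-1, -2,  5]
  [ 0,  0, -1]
x^3 + 5*x^2 + 8*x + 4

Expanding det(x·I − A) (e.g. by cofactor expansion or by noting that A is similar to its Jordan form J, which has the same characteristic polynomial as A) gives
  χ_A(x) = x^3 + 5*x^2 + 8*x + 4
which factors as (x + 1)*(x + 2)^2. The eigenvalues (with algebraic multiplicities) are λ = -2 with multiplicity 2, λ = -1 with multiplicity 1.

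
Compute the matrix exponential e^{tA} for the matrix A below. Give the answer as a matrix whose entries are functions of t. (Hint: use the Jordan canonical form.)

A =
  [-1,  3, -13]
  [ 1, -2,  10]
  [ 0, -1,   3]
e^{tA} =
  [2*t^2 - t + 1, 2*t^2 + 3*t, 2*t^2 - 13*t]
  [-3*t^2/2 + t, -3*t^2/2 - 2*t + 1, -3*t^2/2 + 10*t]
  [-t^2/2, -t^2/2 - t, -t^2/2 + 3*t + 1]

Strategy: write A = P · J · P⁻¹ where J is a Jordan canonical form, so e^{tA} = P · e^{tJ} · P⁻¹, and e^{tJ} can be computed block-by-block.

A has Jordan form
J =
  [0, 1, 0]
  [0, 0, 1]
  [0, 0, 0]
(up to reordering of blocks).

Per-block formulas:
  For a 3×3 Jordan block J_3(0): exp(t · J_3(0)) = e^(0t)·(I + t·N + (t^2/2)·N^2), where N is the 3×3 nilpotent shift.

After assembling e^{tJ} and conjugating by P, we get:

e^{tA} =
  [2*t^2 - t + 1, 2*t^2 + 3*t, 2*t^2 - 13*t]
  [-3*t^2/2 + t, -3*t^2/2 - 2*t + 1, -3*t^2/2 + 10*t]
  [-t^2/2, -t^2/2 - t, -t^2/2 + 3*t + 1]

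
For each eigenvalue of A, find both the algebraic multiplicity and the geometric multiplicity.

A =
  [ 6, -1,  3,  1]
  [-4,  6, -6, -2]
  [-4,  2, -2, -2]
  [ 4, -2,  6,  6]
λ = 4: alg = 4, geom = 3

Step 1 — factor the characteristic polynomial to read off the algebraic multiplicities:
  χ_A(x) = (x - 4)^4

Step 2 — compute geometric multiplicities via the rank-nullity identity g(λ) = n − rank(A − λI):
  rank(A − (4)·I) = 1, so dim ker(A − (4)·I) = n − 1 = 3

Summary:
  λ = 4: algebraic multiplicity = 4, geometric multiplicity = 3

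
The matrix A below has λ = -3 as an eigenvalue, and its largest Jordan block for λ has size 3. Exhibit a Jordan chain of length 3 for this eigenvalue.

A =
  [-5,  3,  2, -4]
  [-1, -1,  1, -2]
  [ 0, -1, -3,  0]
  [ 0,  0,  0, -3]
A Jordan chain for λ = -3 of length 3:
v_1 = (1, 0, 1, 0)ᵀ
v_2 = (-2, -1, 0, 0)ᵀ
v_3 = (1, 0, 0, 0)ᵀ

Let N = A − (-3)·I. We want v_3 with N^3 v_3 = 0 but N^2 v_3 ≠ 0; then v_{j-1} := N · v_j for j = 3, …, 2.

Pick v_3 = (1, 0, 0, 0)ᵀ.
Then v_2 = N · v_3 = (-2, -1, 0, 0)ᵀ.
Then v_1 = N · v_2 = (1, 0, 1, 0)ᵀ.

Sanity check: (A − (-3)·I) v_1 = (0, 0, 0, 0)ᵀ = 0. ✓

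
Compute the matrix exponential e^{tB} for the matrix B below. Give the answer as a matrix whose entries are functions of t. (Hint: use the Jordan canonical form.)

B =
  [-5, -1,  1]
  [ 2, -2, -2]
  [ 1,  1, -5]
e^{tB} =
  [-t*exp(-4*t) + exp(-4*t), -t*exp(-4*t), t*exp(-4*t)]
  [2*t*exp(-4*t), 2*t*exp(-4*t) + exp(-4*t), -2*t*exp(-4*t)]
  [t*exp(-4*t), t*exp(-4*t), -t*exp(-4*t) + exp(-4*t)]

Strategy: write B = P · J · P⁻¹ where J is a Jordan canonical form, so e^{tB} = P · e^{tJ} · P⁻¹, and e^{tJ} can be computed block-by-block.

B has Jordan form
J =
  [-4,  1,  0]
  [ 0, -4,  0]
  [ 0,  0, -4]
(up to reordering of blocks).

Per-block formulas:
  For a 2×2 Jordan block J_2(-4): exp(t · J_2(-4)) = e^(-4t)·(I + t·N), where N is the 2×2 nilpotent shift.
  For a 1×1 block at λ = -4: exp(t · [-4]) = [e^(-4t)].

After assembling e^{tJ} and conjugating by P, we get:

e^{tB} =
  [-t*exp(-4*t) + exp(-4*t), -t*exp(-4*t), t*exp(-4*t)]
  [2*t*exp(-4*t), 2*t*exp(-4*t) + exp(-4*t), -2*t*exp(-4*t)]
  [t*exp(-4*t), t*exp(-4*t), -t*exp(-4*t) + exp(-4*t)]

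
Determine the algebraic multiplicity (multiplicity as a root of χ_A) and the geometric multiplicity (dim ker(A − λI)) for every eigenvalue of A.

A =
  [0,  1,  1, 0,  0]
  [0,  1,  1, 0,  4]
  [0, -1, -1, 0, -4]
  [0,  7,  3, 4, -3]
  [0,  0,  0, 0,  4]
λ = 0: alg = 3, geom = 2; λ = 4: alg = 2, geom = 1

Step 1 — factor the characteristic polynomial to read off the algebraic multiplicities:
  χ_A(x) = x^3*(x - 4)^2

Step 2 — compute geometric multiplicities via the rank-nullity identity g(λ) = n − rank(A − λI):
  rank(A − (0)·I) = 3, so dim ker(A − (0)·I) = n − 3 = 2
  rank(A − (4)·I) = 4, so dim ker(A − (4)·I) = n − 4 = 1

Summary:
  λ = 0: algebraic multiplicity = 3, geometric multiplicity = 2
  λ = 4: algebraic multiplicity = 2, geometric multiplicity = 1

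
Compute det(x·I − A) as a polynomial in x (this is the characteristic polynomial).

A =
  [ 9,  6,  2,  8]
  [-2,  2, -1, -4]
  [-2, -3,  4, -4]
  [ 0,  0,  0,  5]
x^4 - 20*x^3 + 150*x^2 - 500*x + 625

Expanding det(x·I − A) (e.g. by cofactor expansion or by noting that A is similar to its Jordan form J, which has the same characteristic polynomial as A) gives
  χ_A(x) = x^4 - 20*x^3 + 150*x^2 - 500*x + 625
which factors as (x - 5)^4. The eigenvalues (with algebraic multiplicities) are λ = 5 with multiplicity 4.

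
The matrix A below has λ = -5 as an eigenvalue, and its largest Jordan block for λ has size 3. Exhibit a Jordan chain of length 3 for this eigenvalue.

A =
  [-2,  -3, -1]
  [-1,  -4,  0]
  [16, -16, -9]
A Jordan chain for λ = -5 of length 3:
v_1 = (-4, -4, 0)ᵀ
v_2 = (3, -1, 16)ᵀ
v_3 = (1, 0, 0)ᵀ

Let N = A − (-5)·I. We want v_3 with N^3 v_3 = 0 but N^2 v_3 ≠ 0; then v_{j-1} := N · v_j for j = 3, …, 2.

Pick v_3 = (1, 0, 0)ᵀ.
Then v_2 = N · v_3 = (3, -1, 16)ᵀ.
Then v_1 = N · v_2 = (-4, -4, 0)ᵀ.

Sanity check: (A − (-5)·I) v_1 = (0, 0, 0)ᵀ = 0. ✓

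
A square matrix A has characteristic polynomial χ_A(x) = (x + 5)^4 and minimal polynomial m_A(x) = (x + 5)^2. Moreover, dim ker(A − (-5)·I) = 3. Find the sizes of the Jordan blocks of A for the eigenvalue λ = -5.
Block sizes for λ = -5: [2, 1, 1]

Step 1 — from the characteristic polynomial, algebraic multiplicity of λ = -5 is 4. From dim ker(A − (-5)·I) = 3, there are exactly 3 Jordan blocks for λ = -5.
Step 2 — from the minimal polynomial, the factor (x + 5)^2 tells us the largest block for λ = -5 has size 2.
Step 3 — with total size 4, 3 blocks, and largest block 2, the block sizes (in nonincreasing order) are [2, 1, 1].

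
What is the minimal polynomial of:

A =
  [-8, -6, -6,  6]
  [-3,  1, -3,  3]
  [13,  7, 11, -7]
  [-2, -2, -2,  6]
x^3 - 6*x^2 + 32

The characteristic polynomial is χ_A(x) = (x - 4)^3*(x + 2), so the eigenvalues are known. The minimal polynomial is
  m_A(x) = Π_λ (x − λ)^{k_λ}
where k_λ is the size of the *largest* Jordan block for λ (equivalently, the smallest k with (A − λI)^k v = 0 for every generalised eigenvector v of λ).

  λ = -2: largest Jordan block has size 1, contributing (x + 2)
  λ = 4: largest Jordan block has size 2, contributing (x − 4)^2

So m_A(x) = (x - 4)^2*(x + 2) = x^3 - 6*x^2 + 32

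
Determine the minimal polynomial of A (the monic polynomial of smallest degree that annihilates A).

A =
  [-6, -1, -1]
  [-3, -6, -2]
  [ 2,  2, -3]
x^3 + 15*x^2 + 75*x + 125

The characteristic polynomial is χ_A(x) = (x + 5)^3, so the eigenvalues are known. The minimal polynomial is
  m_A(x) = Π_λ (x − λ)^{k_λ}
where k_λ is the size of the *largest* Jordan block for λ (equivalently, the smallest k with (A − λI)^k v = 0 for every generalised eigenvector v of λ).

  λ = -5: largest Jordan block has size 3, contributing (x + 5)^3

So m_A(x) = (x + 5)^3 = x^3 + 15*x^2 + 75*x + 125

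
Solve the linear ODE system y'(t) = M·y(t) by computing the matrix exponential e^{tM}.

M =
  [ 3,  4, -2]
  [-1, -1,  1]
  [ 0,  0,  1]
e^{tM} =
  [2*t*exp(t) + exp(t), 4*t*exp(t), -2*t*exp(t)]
  [-t*exp(t), -2*t*exp(t) + exp(t), t*exp(t)]
  [0, 0, exp(t)]

Strategy: write M = P · J · P⁻¹ where J is a Jordan canonical form, so e^{tM} = P · e^{tJ} · P⁻¹, and e^{tJ} can be computed block-by-block.

M has Jordan form
J =
  [1, 1, 0]
  [0, 1, 0]
  [0, 0, 1]
(up to reordering of blocks).

Per-block formulas:
  For a 2×2 Jordan block J_2(1): exp(t · J_2(1)) = e^(1t)·(I + t·N), where N is the 2×2 nilpotent shift.
  For a 1×1 block at λ = 1: exp(t · [1]) = [e^(1t)].

After assembling e^{tJ} and conjugating by P, we get:

e^{tM} =
  [2*t*exp(t) + exp(t), 4*t*exp(t), -2*t*exp(t)]
  [-t*exp(t), -2*t*exp(t) + exp(t), t*exp(t)]
  [0, 0, exp(t)]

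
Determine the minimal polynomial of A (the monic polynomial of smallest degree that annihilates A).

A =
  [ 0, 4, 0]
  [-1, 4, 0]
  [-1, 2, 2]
x^2 - 4*x + 4

The characteristic polynomial is χ_A(x) = (x - 2)^3, so the eigenvalues are known. The minimal polynomial is
  m_A(x) = Π_λ (x − λ)^{k_λ}
where k_λ is the size of the *largest* Jordan block for λ (equivalently, the smallest k with (A − λI)^k v = 0 for every generalised eigenvector v of λ).

  λ = 2: largest Jordan block has size 2, contributing (x − 2)^2

So m_A(x) = (x - 2)^2 = x^2 - 4*x + 4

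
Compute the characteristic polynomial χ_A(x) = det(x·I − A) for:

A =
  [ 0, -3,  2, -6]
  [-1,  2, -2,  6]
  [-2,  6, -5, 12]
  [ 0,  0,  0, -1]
x^4 + 4*x^3 + 6*x^2 + 4*x + 1

Expanding det(x·I − A) (e.g. by cofactor expansion or by noting that A is similar to its Jordan form J, which has the same characteristic polynomial as A) gives
  χ_A(x) = x^4 + 4*x^3 + 6*x^2 + 4*x + 1
which factors as (x + 1)^4. The eigenvalues (with algebraic multiplicities) are λ = -1 with multiplicity 4.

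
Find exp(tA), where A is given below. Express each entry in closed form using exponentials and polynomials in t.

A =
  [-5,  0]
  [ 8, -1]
e^{tA} =
  [exp(-5*t), 0]
  [2*exp(-t) - 2*exp(-5*t), exp(-t)]

Strategy: write A = P · J · P⁻¹ where J is a Jordan canonical form, so e^{tA} = P · e^{tJ} · P⁻¹, and e^{tJ} can be computed block-by-block.

A has Jordan form
J =
  [-5,  0]
  [ 0, -1]
(up to reordering of blocks).

Per-block formulas:
  For a 1×1 block at λ = -1: exp(t · [-1]) = [e^(-1t)].
  For a 1×1 block at λ = -5: exp(t · [-5]) = [e^(-5t)].

After assembling e^{tJ} and conjugating by P, we get:

e^{tA} =
  [exp(-5*t), 0]
  [2*exp(-t) - 2*exp(-5*t), exp(-t)]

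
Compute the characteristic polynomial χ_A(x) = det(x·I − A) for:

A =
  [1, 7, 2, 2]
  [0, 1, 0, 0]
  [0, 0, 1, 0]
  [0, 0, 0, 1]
x^4 - 4*x^3 + 6*x^2 - 4*x + 1

Expanding det(x·I − A) (e.g. by cofactor expansion or by noting that A is similar to its Jordan form J, which has the same characteristic polynomial as A) gives
  χ_A(x) = x^4 - 4*x^3 + 6*x^2 - 4*x + 1
which factors as (x - 1)^4. The eigenvalues (with algebraic multiplicities) are λ = 1 with multiplicity 4.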